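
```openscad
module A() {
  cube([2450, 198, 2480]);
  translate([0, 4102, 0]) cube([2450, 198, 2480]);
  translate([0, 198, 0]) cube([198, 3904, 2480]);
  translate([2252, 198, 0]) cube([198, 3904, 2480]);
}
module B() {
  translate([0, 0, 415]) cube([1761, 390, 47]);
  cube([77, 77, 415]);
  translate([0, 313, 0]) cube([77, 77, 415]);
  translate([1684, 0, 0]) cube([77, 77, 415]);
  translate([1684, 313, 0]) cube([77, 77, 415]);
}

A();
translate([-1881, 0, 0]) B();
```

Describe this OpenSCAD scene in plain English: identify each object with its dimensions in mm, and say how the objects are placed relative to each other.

A is a box-shaped house frame (walls only): outside footprint 2450×4300 mm, wall height 2480 mm, wall thickness 198 mm. The two y-facing walls run the full x-width; the two x-facing walls fit between the inner faces of the y-facing walls.

B is a bench: a 1761×390 mm seat slab, 47 mm thick, top at z = 462 mm, on four 77×77 mm square legs flush with the seat corners and standing on z = 0.

The bench is on the floor beside the house frame on its −x side.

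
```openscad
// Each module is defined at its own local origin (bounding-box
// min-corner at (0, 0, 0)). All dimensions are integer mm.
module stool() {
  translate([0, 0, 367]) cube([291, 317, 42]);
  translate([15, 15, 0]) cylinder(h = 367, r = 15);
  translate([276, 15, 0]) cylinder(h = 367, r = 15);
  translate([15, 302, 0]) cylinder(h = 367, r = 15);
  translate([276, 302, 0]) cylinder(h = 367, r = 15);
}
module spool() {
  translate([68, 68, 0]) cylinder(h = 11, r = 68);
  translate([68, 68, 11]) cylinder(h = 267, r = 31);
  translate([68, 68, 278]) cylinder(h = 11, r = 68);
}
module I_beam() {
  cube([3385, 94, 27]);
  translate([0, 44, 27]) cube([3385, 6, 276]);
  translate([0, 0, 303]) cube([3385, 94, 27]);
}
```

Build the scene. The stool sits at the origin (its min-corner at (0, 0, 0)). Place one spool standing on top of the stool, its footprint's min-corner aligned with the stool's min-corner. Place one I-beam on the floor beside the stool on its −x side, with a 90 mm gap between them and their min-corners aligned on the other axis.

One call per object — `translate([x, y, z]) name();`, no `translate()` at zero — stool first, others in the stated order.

stool();
translate([0, 0, 409]) spool();
translate([-3475, 0, 0]) I_beam();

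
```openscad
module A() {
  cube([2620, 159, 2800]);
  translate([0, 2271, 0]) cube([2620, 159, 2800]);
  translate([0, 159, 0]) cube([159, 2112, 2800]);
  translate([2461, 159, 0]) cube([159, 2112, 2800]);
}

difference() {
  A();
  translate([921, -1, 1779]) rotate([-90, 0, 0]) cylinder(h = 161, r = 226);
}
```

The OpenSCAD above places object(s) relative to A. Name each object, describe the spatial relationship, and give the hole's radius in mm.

The subtracted cylinder has r = 226 mm.

A is a house frame. The house frame has a circular hole through its front wall. The hole's radius is 226 mm.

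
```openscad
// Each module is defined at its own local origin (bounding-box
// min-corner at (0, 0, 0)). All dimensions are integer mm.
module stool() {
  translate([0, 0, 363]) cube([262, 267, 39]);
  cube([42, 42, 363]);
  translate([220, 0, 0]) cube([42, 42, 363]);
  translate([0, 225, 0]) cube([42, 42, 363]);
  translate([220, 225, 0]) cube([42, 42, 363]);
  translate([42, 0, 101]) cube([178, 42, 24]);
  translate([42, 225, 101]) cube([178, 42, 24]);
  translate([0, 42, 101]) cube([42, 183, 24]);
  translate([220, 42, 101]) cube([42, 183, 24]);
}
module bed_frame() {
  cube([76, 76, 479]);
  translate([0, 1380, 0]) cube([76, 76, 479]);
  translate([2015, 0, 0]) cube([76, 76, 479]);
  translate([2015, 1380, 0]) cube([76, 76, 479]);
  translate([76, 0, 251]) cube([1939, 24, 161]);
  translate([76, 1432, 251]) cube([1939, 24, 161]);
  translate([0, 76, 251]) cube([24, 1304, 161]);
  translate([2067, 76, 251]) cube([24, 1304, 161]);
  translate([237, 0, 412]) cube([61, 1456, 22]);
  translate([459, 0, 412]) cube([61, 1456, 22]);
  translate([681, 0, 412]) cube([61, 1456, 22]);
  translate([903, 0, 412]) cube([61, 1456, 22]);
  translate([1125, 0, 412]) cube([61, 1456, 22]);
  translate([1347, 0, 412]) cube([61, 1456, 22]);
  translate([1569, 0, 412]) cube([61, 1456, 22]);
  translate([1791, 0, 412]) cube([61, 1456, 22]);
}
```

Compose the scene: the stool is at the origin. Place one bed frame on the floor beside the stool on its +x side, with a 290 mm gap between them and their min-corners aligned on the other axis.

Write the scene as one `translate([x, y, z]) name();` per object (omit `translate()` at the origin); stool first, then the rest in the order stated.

stool();
translate([552, 0, 0]) bed_frame();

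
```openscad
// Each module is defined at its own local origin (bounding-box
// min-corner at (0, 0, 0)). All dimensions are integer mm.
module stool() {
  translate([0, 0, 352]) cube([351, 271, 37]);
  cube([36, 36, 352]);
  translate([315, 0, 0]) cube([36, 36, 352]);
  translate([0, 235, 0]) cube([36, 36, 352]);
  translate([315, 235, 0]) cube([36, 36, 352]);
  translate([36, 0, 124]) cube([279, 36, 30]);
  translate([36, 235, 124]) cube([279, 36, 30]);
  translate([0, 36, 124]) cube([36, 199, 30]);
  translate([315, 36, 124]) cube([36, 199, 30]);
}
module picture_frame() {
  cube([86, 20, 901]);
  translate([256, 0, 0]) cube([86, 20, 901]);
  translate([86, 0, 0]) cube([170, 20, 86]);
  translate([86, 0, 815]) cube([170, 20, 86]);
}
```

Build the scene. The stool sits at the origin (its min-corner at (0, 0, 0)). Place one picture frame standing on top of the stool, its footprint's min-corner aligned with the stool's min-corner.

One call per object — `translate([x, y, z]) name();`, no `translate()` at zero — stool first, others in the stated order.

stool();
translate([0, 0, 389]) picture_frame();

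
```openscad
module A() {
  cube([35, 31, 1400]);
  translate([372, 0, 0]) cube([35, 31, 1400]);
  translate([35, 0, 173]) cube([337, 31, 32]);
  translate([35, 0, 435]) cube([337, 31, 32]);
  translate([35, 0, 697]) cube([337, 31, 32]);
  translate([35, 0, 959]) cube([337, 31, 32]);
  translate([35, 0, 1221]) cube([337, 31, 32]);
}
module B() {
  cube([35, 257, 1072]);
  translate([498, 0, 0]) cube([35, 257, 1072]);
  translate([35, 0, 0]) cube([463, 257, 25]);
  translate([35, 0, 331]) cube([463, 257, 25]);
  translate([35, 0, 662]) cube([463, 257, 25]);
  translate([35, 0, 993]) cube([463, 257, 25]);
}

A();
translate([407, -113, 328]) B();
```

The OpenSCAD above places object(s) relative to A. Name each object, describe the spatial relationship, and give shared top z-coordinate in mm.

A is a ladder. B is a bookshelf. The bookshelf is beside the ladder with their tops flush at z = 1400. The shared top z-coordinate is 1400 mm.

Both tops at z = 1400 mm.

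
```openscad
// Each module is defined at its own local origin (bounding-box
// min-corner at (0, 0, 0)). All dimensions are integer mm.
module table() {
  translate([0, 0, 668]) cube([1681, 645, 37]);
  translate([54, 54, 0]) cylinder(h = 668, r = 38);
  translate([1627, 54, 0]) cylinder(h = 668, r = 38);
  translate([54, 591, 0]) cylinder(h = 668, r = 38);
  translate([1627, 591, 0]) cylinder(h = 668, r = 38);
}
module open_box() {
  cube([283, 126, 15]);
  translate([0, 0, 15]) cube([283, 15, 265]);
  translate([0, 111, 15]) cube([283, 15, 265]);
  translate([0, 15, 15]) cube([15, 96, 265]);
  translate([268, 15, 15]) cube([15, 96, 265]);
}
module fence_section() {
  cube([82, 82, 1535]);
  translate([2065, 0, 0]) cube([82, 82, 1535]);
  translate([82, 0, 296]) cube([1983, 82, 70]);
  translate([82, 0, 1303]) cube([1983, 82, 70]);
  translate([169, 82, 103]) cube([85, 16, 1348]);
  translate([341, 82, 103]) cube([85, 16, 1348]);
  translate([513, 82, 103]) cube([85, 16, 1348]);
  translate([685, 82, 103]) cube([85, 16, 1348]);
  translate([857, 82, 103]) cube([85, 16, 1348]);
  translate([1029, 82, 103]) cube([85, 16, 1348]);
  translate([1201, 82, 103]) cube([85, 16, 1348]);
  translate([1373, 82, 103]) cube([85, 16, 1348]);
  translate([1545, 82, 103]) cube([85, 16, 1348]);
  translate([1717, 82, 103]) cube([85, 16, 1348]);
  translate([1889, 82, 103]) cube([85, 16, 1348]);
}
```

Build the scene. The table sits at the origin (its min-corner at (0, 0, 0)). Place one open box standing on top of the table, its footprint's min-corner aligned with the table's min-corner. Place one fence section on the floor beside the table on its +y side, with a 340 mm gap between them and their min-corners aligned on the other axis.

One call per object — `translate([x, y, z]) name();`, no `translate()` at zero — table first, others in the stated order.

table();
translate([0, 0, 705]) open_box();
translate([0, 985, 0]) fence_section();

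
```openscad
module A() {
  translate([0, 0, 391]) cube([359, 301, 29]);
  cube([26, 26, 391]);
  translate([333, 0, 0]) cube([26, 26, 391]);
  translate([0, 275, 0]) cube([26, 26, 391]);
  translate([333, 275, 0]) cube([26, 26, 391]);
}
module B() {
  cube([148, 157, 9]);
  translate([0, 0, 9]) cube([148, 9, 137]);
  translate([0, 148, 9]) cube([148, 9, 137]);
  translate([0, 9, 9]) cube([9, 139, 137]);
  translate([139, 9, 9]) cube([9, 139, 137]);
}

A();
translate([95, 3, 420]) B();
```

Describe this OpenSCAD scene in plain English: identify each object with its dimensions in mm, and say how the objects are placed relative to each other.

A is a four-legged stool. The seat is a 359×301×29 mm slab whose top surface is at z = 420 mm; four square legs, each 26×26 mm in cross-section, run from the floor (z = 0) to the underside of the seat, each flush with a corner of the seat.

B is an open-topped rectangular box: outside dimensions 148×157×146 mm, with a uniform wall and base thickness of 9 mm. The base is a full 148×157 slab on the floor; four walls sit on top of the base. The front and back walls (the −y and +y sides) span the full width; the two side walls fit between them.

The open box is on top of the stool.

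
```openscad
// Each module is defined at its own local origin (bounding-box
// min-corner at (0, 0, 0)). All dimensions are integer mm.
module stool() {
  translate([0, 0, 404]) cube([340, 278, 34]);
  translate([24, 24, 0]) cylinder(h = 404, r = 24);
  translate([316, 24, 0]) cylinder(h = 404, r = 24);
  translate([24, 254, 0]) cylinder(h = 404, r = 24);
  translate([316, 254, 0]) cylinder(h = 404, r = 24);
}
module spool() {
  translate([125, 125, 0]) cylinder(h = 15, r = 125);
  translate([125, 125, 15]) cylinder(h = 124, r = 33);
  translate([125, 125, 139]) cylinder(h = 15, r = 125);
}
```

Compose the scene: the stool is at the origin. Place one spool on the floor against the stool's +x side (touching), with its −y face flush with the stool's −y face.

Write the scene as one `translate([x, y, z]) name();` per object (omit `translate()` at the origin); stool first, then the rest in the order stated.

stool();
translate([340, 0, 0]) spool();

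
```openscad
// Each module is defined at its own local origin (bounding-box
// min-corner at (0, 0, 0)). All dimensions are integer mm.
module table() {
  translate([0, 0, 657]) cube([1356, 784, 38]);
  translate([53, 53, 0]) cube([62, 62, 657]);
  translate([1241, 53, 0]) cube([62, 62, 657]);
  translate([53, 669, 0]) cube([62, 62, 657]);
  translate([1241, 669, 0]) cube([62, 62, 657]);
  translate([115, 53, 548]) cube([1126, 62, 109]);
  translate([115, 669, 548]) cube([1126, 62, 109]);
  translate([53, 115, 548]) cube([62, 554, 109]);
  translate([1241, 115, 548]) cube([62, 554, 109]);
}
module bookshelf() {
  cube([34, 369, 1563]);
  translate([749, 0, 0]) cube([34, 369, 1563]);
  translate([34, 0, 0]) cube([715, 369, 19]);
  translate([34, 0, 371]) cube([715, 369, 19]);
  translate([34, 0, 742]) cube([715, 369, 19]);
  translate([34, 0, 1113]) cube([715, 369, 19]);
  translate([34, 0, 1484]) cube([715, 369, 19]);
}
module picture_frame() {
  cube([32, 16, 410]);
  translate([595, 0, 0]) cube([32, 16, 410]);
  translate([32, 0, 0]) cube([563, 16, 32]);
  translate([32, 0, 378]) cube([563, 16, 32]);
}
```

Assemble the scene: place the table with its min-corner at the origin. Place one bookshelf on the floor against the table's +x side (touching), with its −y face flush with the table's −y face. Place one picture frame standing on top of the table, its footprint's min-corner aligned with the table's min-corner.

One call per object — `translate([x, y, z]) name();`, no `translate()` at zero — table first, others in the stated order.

table();
translate([1356, 0, 0]) bookshelf();
translate([0, 0, 695]) picture_frame();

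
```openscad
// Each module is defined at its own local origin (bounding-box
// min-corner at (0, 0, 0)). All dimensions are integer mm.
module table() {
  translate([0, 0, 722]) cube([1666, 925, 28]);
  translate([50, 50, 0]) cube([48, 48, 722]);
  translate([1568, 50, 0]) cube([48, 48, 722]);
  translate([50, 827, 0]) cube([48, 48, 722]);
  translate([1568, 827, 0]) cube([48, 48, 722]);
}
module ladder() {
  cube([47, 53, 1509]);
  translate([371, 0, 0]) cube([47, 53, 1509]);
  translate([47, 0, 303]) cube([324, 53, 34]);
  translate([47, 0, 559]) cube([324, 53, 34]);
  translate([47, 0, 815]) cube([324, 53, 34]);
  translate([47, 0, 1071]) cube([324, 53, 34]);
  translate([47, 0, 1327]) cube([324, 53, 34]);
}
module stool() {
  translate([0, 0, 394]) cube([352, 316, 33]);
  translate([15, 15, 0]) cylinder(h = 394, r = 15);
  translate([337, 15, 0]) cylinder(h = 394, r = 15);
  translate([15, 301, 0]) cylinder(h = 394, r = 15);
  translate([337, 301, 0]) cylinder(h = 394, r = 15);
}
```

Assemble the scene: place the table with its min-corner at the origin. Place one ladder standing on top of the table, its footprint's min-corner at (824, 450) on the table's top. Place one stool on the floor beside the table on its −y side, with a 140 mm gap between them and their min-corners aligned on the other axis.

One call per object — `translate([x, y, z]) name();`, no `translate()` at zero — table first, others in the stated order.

table();
translate([824, 450, 750]) ladder();
translate([0, -456, 0]) stool();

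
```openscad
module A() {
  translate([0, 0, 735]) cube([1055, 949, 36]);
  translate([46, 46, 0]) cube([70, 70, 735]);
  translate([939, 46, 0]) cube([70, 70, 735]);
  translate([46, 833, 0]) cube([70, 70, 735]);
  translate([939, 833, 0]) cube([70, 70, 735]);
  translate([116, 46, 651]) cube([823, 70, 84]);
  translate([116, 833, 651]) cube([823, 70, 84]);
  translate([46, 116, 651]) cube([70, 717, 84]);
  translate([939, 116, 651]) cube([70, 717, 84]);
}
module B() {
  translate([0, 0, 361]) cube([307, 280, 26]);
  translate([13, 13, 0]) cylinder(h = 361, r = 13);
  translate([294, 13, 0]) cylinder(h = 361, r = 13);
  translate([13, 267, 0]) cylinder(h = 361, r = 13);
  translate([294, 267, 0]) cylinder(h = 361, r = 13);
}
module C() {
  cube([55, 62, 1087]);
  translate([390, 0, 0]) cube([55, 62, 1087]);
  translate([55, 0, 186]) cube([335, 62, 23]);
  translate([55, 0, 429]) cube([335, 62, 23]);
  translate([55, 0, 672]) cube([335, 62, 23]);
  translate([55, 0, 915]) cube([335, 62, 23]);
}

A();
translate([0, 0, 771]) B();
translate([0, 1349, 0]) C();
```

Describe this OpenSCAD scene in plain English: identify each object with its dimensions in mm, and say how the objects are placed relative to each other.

A is a table: top 1055 mm (x) × 949 mm (y), 36 mm thick, upper face at z = 771 mm, on four 70×70 mm square legs, each inset 46 mm from the nearest pair of top edges, running from z = 0 to the bottom of the top. Four apron rails, 70 mm thick and 84 mm tall, run between adjacent legs with their top edges flush with the underside of the top and their outer faces flush with the legs' outer faces.

B is a simple wooden stool: a rectangular seat 307 mm (x) by 280 mm (y), 26 mm thick, top face at z = 387 mm, on four round legs, each 26 mm in diameter. The legs rest on z = 0, each leg's axis is inset half a diameter from the nearest pair of seat edges (so the leg's bounding box is flush with the corner).

C is a wooden ladder with two side rails of 55×62 mm section and 1087 mm height, set 445 mm apart overall. Between them run 4 rectangular rungs (62 mm deep, 23 mm thick), front faces flush with the rails' −y face. The bottom of the first rung is 186 mm above the floor and each subsequent rung is 243 mm higher than the one below.

The stool is on top of the table. The ladder is on the floor beside the table on its +y side.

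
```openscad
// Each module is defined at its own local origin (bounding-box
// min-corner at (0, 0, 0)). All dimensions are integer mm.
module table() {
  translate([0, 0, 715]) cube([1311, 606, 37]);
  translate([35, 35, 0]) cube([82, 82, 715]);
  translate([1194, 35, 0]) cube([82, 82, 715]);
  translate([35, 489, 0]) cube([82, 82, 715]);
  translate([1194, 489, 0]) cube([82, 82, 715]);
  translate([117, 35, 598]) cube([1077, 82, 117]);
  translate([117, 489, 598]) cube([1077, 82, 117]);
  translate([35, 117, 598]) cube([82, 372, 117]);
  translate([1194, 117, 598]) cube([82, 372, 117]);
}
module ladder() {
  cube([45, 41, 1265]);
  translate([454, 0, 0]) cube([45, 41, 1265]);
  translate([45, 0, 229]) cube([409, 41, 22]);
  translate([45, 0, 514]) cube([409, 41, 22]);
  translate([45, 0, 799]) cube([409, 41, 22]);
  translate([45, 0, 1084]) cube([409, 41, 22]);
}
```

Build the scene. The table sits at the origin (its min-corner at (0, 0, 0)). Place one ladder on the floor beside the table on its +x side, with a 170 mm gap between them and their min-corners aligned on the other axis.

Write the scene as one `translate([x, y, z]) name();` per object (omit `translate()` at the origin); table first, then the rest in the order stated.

table();
translate([1481, 0, 0]) ladder();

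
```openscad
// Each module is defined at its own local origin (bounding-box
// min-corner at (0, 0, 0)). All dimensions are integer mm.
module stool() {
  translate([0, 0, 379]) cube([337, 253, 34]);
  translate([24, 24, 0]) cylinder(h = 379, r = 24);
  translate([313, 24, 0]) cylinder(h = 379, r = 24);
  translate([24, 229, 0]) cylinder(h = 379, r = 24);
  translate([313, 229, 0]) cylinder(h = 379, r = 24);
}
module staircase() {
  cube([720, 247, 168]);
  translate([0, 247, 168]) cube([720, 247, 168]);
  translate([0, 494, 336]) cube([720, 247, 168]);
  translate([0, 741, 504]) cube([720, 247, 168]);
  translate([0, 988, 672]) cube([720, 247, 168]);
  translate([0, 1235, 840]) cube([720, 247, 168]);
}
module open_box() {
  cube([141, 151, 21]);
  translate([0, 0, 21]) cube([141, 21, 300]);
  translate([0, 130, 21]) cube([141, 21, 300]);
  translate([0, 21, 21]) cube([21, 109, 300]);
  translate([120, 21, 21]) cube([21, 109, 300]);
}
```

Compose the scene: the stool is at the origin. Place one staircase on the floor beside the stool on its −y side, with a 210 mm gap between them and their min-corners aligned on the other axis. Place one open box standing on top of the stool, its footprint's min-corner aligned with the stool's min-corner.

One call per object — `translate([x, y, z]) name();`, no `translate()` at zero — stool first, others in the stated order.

stool();
translate([0, -1692, 0]) staircase();
translate([0, 0, 413]) open_box();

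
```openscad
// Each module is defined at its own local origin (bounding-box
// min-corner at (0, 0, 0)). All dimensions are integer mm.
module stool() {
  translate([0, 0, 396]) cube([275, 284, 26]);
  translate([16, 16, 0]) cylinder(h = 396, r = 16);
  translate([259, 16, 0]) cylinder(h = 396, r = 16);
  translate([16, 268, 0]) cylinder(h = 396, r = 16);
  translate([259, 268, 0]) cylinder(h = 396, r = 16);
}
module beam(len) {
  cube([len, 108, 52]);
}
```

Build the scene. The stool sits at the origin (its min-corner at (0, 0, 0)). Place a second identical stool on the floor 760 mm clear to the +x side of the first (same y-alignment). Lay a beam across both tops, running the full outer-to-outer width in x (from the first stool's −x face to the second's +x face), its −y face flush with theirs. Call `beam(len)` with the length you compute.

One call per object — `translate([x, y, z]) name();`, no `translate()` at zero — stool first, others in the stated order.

stool();
translate([1035, 0, 0]) stool();
translate([0, 0, 422]) beam(1310);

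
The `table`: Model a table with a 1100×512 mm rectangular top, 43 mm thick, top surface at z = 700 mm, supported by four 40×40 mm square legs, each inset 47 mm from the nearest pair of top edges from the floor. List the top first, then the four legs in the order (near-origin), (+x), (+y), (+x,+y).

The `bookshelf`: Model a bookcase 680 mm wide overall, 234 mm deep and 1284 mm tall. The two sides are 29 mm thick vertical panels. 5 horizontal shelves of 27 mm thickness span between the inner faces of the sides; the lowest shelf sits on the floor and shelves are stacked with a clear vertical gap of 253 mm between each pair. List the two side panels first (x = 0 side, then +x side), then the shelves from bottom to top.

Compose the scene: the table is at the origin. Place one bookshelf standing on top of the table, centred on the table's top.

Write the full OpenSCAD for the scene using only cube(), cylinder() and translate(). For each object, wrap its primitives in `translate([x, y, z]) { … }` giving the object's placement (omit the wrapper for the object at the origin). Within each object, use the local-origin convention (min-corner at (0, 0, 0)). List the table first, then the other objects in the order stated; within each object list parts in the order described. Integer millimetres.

translate([0, 0, 657]) cube([1100, 512, 43]);
translate([47, 47, 0]) cube([40, 40, 657]);
translate([1013, 47, 0]) cube([40, 40, 657]);
translate([47, 425, 0]) cube([40, 40, 657]);
translate([1013, 425, 0]) cube([40, 40, 657]);
translate([210, 139, 700]) {
  cube([29, 234, 1284]);
  translate([651, 0, 0]) cube([29, 234, 1284]);
  translate([29, 0, 0]) cube([622, 234, 27]);
  translate([29, 0, 280]) cube([622, 234, 27]);
  translate([29, 0, 560]) cube([622, 234, 27]);
  translate([29, 0, 840]) cube([622, 234, 27]);
  translate([29, 0, 1120]) cube([622, 234, 27]);
}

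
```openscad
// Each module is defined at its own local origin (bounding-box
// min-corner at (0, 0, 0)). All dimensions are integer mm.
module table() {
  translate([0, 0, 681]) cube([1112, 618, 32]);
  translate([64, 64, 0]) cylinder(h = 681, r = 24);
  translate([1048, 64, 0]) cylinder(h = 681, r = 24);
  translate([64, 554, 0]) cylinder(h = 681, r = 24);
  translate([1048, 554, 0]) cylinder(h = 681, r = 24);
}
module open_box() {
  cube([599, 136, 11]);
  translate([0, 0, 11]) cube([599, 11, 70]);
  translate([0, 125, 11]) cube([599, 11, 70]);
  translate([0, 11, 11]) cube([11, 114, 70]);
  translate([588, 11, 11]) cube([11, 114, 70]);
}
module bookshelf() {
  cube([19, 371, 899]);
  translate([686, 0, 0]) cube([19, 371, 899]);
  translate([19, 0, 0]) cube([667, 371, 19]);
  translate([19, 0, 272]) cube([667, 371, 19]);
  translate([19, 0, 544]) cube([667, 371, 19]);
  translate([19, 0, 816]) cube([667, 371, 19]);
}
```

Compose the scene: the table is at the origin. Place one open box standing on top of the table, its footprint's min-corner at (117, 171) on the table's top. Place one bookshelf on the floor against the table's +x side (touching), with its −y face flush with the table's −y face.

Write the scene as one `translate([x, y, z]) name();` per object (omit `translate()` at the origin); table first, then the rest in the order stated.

table();
translate([117, 171, 713]) open_box();
translate([1112, 0, 0]) bookshelf();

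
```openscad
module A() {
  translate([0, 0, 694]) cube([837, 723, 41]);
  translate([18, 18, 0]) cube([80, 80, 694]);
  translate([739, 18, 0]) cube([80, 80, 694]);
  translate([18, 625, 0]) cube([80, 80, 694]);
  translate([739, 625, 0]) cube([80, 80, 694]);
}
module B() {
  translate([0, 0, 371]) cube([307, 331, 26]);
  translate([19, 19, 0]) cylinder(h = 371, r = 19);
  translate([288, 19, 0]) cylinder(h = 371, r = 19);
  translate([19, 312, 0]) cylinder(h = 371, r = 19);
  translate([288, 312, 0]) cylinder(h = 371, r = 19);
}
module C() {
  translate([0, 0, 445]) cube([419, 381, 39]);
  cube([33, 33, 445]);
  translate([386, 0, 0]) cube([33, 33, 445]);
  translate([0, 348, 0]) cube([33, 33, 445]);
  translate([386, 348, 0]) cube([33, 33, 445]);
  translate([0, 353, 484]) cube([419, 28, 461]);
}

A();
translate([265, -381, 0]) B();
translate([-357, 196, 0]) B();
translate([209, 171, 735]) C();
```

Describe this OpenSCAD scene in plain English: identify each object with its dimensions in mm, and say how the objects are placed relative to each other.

A is a table with a 837×723 mm rectangular top, 41 mm thick, top surface at z = 735 mm, supported by four 80×80 mm square legs, each inset 18 mm from the nearest pair of top edges, running from the floor.

B is a simple wooden stool: a rectangular seat 307 mm (x) by 331 mm (y), 26 mm thick, top face at z = 397 mm, on four round legs, each 38 mm in diameter. The legs rest on z = 0, each leg's axis is inset half a diameter from the nearest pair of seat edges (so the leg's bounding box is flush with the corner).

C is a chair: 419×381 mm seat, 39 mm thick, top at z = 484 mm, on four 33 mm square corner legs flush with the seat edges. A 28 mm thick backrest slab spans the full seat width, extending 461 mm above the seat top, its back face flush with the seat's +y edge.

Two stools sit around the table at the −y, −x sides. The chair is on top of the table, centred.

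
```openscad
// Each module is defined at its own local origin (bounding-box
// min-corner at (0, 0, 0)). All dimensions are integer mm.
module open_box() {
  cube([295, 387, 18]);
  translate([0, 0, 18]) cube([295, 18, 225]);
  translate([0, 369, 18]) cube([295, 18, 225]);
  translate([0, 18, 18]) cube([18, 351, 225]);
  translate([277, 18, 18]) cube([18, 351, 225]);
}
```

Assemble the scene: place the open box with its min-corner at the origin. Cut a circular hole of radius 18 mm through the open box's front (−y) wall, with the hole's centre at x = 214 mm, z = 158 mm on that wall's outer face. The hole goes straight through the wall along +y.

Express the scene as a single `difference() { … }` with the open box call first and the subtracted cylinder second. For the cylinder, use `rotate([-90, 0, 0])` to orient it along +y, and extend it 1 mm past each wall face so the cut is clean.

difference() {
  open_box();
  translate([214, -1, 158]) rotate([-90, 0, 0]) cylinder(h = 20, r = 18);
}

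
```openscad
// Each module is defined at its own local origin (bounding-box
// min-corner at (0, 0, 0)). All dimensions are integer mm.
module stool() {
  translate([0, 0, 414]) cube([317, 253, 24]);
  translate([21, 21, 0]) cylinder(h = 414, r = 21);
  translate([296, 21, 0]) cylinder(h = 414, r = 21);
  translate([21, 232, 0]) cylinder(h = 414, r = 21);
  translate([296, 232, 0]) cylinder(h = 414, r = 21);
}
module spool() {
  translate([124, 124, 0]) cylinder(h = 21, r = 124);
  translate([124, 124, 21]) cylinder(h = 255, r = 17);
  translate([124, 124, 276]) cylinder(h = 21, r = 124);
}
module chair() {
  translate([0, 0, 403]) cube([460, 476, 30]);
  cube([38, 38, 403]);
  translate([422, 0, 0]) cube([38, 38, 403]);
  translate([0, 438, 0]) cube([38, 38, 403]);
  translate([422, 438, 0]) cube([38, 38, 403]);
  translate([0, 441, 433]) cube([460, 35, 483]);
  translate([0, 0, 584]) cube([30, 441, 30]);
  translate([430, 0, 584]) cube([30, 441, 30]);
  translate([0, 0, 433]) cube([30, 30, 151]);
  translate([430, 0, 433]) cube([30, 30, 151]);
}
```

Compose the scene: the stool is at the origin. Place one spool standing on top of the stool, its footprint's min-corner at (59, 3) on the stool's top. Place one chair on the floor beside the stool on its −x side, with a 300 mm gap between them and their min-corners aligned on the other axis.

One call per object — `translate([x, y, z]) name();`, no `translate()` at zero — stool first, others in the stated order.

stool();
translate([59, 3, 438]) spool();
translate([-760, 0, 0]) chair();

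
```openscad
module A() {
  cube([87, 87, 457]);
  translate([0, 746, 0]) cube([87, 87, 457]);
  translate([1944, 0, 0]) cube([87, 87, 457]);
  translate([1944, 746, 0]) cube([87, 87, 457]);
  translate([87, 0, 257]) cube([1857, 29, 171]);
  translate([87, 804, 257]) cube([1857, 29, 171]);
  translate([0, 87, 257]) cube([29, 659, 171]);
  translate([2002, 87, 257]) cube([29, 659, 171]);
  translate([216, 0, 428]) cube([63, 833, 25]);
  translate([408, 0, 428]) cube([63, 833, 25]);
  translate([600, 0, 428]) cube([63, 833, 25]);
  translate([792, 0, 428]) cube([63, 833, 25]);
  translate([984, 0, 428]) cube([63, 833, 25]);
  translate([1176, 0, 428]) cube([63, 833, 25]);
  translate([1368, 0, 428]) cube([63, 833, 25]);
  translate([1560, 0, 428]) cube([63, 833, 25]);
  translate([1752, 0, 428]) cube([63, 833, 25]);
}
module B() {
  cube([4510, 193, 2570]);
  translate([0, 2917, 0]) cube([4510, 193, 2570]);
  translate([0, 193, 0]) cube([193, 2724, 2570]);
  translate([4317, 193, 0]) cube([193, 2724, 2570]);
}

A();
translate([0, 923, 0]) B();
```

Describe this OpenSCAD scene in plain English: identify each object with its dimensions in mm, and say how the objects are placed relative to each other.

A is a bed frame 2031 mm long (x) by 833 mm wide (y). Four 87×87 mm corner posts, 457 mm tall, at the corners of the footprint. Four rails of 29 mm thickness and 171 mm height run between adjacent posts with their undersides at z = 257 mm, their outer faces flush with the outside of the frame (the two x-running rails run between the posts' inner faces; the two y-running rails run between the posts' inner faces). 9 slats, each 63 mm wide (x) and 25 mm thick, lie across the top of the two x-running rails, running the full 833 mm width of the frame in y; the slats are evenly spaced along x between the inner faces of the end posts with equal gaps (rounded down to the nearest mm) at the −x end and between each pair — any rounding remainder accumulates at the +x end.

B is a box-shaped house frame (walls only): outside footprint 4510×3110 mm, wall height 2570 mm, wall thickness 193 mm. The two y-facing walls run the full x-width; the two x-facing walls fit between the inner faces of the y-facing walls.

The house frame is on the floor beside the bed frame on its +y side.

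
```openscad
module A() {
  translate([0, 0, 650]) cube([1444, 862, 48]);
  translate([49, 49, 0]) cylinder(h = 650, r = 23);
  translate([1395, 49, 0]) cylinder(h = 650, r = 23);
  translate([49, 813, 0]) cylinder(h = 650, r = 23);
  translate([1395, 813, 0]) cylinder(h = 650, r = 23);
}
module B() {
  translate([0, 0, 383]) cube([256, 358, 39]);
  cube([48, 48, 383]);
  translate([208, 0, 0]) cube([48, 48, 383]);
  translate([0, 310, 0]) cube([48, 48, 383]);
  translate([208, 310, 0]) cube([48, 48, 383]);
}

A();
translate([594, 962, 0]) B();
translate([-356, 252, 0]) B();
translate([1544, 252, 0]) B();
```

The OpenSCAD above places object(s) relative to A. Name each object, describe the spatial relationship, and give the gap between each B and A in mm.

Each stool's nearest face is 100 mm from the table's bounding box.

A is a table. B is a stool. Three stools sit around the table at the +y, −x, +x sides. The gap between each stool and the table is 100 mm.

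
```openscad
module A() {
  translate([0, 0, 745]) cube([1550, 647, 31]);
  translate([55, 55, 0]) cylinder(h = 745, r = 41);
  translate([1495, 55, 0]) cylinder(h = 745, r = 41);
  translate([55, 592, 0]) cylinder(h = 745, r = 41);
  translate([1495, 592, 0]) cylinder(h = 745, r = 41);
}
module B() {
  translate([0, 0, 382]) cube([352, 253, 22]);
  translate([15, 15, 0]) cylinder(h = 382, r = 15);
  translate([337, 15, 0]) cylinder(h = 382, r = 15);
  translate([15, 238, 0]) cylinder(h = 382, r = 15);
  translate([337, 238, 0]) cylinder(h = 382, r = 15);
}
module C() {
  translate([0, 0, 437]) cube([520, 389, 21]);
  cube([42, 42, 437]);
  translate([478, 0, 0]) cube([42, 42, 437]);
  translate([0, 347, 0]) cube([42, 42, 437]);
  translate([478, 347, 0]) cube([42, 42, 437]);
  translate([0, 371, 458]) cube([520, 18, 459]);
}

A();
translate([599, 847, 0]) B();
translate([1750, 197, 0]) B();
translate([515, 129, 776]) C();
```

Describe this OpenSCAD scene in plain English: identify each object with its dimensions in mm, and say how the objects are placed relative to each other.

A is a table with a 1550×647 mm rectangular top, 31 mm thick, top surface at z = 776 mm, supported by four round legs of 82 mm diameter, each leg's bounding box inset 14 mm from the nearest pair of top edges, running from the floor.

B is a four-legged stool. The seat is a 352×253×22 mm slab whose top surface is at z = 404 mm; four round legs, each 30 mm in diameter, run from the floor (z = 0) to the underside of the seat, each leg's axis is inset half a diameter from the nearest pair of seat edges (so the leg's bounding box is flush with the corner).

C is a chair: 520×389 mm seat, 21 mm thick, top at z = 458 mm, on four 42 mm square corner legs flush with the seat edges. A 18 mm thick backrest slab spans the full seat width, extending 459 mm above the seat top, its back face flush with the seat's +y edge.

Two stools sit around the table at the +y, +x sides. The chair is on top of the table, centred.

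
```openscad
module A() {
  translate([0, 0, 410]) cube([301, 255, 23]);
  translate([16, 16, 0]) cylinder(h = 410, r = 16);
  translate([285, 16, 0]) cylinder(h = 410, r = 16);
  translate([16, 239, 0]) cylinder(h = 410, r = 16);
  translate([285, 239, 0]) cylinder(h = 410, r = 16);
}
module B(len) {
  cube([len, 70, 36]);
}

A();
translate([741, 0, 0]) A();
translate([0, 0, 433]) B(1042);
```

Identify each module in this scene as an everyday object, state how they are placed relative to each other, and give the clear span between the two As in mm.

Second stool starts at x = 741; first ends at x = 301; clear span = 741 − 301 = 440 mm.

A is a stool. B is a beam. A beam spans the tops of two stools. The clear span between the two stools is 440 mm.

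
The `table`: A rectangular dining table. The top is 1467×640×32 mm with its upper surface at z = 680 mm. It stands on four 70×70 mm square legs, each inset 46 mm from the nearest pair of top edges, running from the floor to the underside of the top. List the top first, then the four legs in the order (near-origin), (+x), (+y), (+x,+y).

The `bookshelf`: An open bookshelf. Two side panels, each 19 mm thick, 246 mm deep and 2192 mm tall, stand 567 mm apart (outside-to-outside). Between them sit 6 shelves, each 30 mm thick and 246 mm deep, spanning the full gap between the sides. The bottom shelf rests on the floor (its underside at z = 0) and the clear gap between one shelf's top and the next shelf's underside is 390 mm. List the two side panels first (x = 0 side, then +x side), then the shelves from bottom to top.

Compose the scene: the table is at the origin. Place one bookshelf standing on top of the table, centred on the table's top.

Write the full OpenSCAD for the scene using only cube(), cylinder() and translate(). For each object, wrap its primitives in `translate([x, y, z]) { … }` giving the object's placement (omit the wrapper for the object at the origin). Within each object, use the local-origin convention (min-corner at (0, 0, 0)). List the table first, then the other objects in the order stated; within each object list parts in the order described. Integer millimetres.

translate([0, 0, 648]) cube([1467, 640, 32]);
translate([46, 46, 0]) cube([70, 70, 648]);
translate([1351, 46, 0]) cube([70, 70, 648]);
translate([46, 524, 0]) cube([70, 70, 648]);
translate([1351, 524, 0]) cube([70, 70, 648]);
translate([450, 197, 680]) {
  cube([19, 246, 2192]);
  translate([548, 0, 0]) cube([19, 246, 2192]);
  translate([19, 0, 0]) cube([529, 246, 30]);
  translate([19, 0, 420]) cube([529, 246, 30]);
  translate([19, 0, 840]) cube([529, 246, 30]);
  translate([19, 0, 1260]) cube([529, 246, 30]);
  translate([19, 0, 1680]) cube([529, 246, 30]);
  translate([19, 0, 2100]) cube([529, 246, 30]);
}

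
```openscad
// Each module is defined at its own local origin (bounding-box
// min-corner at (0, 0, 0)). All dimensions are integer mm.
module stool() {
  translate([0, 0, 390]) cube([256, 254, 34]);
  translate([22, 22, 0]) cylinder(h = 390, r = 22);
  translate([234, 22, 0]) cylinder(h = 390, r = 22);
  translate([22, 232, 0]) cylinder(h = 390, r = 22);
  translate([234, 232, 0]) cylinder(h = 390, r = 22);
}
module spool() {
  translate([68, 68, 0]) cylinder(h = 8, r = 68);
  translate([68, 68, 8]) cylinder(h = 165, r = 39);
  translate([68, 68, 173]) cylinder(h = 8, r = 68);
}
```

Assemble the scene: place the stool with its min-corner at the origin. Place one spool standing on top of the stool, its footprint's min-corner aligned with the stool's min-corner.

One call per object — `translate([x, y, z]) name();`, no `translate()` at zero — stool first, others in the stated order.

stool();
translate([0, 0, 424]) spool();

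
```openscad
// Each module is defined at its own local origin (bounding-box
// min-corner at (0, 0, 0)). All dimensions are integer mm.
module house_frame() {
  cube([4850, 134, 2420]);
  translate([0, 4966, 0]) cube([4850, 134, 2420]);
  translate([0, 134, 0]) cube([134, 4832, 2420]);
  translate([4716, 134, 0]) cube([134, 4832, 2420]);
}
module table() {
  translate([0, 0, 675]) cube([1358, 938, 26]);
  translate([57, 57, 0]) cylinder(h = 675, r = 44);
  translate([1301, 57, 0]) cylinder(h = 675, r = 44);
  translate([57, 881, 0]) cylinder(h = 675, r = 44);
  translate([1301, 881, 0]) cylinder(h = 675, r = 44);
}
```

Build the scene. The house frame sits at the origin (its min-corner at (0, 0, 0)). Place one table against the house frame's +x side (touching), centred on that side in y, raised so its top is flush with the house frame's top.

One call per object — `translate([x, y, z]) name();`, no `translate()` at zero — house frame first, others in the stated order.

house_frame();
translate([4850, 2081, 1719]) table();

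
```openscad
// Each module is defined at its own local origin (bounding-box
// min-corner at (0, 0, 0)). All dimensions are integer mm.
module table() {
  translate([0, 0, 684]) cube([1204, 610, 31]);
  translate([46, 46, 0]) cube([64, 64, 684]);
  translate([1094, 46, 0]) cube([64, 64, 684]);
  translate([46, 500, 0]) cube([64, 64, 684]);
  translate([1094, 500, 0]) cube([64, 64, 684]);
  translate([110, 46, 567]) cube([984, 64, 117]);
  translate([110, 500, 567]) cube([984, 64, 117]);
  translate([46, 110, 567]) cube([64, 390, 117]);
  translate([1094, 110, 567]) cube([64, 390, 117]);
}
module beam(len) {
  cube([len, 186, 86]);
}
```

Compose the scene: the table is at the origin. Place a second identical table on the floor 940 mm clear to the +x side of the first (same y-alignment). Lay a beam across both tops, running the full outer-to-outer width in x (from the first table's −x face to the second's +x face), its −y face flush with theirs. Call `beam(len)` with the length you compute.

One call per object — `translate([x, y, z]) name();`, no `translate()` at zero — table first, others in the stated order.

table();
translate([2144, 0, 0]) table();
translate([0, 0, 715]) beam(3348);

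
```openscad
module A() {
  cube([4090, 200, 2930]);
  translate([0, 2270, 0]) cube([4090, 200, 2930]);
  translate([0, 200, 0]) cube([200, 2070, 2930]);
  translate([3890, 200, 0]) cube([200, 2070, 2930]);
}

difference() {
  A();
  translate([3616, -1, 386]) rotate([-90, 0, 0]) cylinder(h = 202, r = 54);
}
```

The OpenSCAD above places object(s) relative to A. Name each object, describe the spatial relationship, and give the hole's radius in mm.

The subtracted cylinder has r = 54 mm.

A is a house frame. The house frame has a circular hole through its front wall. The hole's radius is 54 mm.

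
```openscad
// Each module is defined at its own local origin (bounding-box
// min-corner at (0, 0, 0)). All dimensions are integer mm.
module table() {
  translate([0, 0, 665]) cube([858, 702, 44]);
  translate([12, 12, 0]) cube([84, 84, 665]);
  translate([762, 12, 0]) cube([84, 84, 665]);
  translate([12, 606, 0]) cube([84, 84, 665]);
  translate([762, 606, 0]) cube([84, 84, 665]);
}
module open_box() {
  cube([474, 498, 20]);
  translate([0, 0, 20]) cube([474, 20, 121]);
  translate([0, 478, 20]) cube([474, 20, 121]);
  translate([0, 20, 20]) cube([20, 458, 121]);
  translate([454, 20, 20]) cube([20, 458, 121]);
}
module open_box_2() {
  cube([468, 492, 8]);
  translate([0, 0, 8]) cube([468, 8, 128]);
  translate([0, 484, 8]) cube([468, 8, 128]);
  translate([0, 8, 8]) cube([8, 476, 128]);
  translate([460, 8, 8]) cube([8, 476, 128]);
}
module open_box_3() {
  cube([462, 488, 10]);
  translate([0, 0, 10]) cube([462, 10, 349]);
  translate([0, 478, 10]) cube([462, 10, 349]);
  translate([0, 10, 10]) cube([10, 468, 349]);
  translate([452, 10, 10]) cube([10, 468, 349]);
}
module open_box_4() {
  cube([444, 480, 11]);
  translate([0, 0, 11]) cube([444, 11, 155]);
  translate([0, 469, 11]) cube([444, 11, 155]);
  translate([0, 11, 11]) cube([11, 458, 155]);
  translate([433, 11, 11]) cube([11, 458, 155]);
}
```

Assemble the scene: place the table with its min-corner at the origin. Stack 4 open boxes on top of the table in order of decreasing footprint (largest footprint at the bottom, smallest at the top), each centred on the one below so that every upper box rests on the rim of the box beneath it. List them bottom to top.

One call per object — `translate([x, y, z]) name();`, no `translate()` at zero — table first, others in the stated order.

table();
translate([192, 102, 709]) open_box();
translate([195, 105, 850]) open_box_2();
translate([198, 107, 986]) open_box_3();
translate([207, 111, 1345]) open_box_4();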